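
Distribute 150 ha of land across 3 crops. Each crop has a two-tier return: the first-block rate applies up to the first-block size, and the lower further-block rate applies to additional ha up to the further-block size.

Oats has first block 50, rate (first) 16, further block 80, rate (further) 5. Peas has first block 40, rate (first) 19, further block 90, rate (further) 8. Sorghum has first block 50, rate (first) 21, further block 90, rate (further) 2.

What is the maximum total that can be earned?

2690

Treat each block as its own option and order by rate: Sorghum/first 21 > Peas/first 19 > Oats/first 16 > Peas/second 8 > Oats/second 5 > Sorghum/second 2.
Sorghum first at 21: fill all 50 ; 100 left.
Peas/first (19): +40 ; 60 left.
Fill Oats first block (50 at 16) ; 10 left.
10 remain; put them into Peas second at 8.
Total = 21×50 + 19×40 + 16×50 + 8×10 = 2690.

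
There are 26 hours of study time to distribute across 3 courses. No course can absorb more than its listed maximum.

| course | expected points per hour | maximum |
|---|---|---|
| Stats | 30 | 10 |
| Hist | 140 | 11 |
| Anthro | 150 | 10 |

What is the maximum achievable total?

3190

Highest expected points per hour first: Anthro 150 > Hist 140 > Stats 30.
Anthro takes 10 to reach its cap of 10 — 16 left.
Give Hist 11 to hit its cap of 11 — 5 left.
Only 5 left; Stats takes them to reach 5.
Total = 30×5 + 140×11 + 150×10 = 3190.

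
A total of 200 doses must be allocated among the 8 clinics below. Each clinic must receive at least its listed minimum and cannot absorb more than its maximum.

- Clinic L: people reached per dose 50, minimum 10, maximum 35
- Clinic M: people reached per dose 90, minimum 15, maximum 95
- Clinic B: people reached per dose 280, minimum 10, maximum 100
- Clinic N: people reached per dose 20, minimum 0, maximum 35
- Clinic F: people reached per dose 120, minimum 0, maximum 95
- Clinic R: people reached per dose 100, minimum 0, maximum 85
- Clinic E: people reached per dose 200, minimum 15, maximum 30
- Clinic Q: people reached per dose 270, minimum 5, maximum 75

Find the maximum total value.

49050

Meeting every minimum uses 10+15+10+0+0+0+15+5 = 55 doses, leaving 145.
Highest people reached per dose first: Clinic B 280 > Clinic Q 270 > Clinic E 200 > Clinic F 120 > Clinic R 100 > Clinic M 90 > Clinic L 50 > Clinic N 20.
Clinic B: +90 to 100 (cap) ; 55 left.
Clinic Q has room for 70 more but only 55 remain, so it gets 60.
Total = 50×10 + 90×15 + 280×100 + 200×15 + 270×60 = 49050.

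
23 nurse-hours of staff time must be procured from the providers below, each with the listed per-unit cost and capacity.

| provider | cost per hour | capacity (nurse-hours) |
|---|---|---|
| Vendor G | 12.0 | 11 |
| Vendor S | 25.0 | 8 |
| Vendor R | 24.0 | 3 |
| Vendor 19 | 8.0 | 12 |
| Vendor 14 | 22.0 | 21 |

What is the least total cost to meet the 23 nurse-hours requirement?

Use providers in increasing cost order.
Take 12 from Vendor 19 at 8.0 → need 11 more.
Vendor G at 12.0: take all 11 nurse-hours → 0 still needed.
Vendor 14, Vendor R, Vendor S: unused.
Cost = 12×8.0 + 11×12.0 = 228.

228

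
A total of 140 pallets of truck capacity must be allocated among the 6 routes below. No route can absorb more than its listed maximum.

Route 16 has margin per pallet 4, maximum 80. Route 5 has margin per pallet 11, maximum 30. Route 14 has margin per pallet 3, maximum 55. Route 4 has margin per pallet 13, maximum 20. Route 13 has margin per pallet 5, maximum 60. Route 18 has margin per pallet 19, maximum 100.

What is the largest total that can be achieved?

Highest margin per pallet first: Route 18 19 > Route 4 13 > Route 5 11 > Route 13 5 > Route 16 4 > Route 14 3.
Give Route 18 100 to hit its cap of 100 → 40 left.
Route 4: +20 to 20 (cap) → 20 left.
Route 5: +20 (room for 30) → 20. Pool exhausted.
Total = 11×20 + 13×20 + 19×100 = 2380.

2380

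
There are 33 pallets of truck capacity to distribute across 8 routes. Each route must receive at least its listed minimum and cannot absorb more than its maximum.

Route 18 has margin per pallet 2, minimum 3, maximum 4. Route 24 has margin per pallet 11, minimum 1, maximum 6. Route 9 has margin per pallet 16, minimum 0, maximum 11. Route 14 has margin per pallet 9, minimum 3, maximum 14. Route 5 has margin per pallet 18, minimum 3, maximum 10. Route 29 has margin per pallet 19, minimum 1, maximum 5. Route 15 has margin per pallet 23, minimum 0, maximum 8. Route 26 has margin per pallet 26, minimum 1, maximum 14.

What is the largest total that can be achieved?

Meeting every minimum uses 3+1+0+3+3+1+0+1 = 12 pallets, leaving 21.
Highest margin per pallet first: Route 26 26 > Route 15 23 > Route 29 19 > Route 5 18 > Route 9 16 > Route 24 11 > Route 14 9 > Route 18 2.
Give Route 26 13 more to hit its cap of 14 ; 8 left.
Route 15: +8 to 8 (cap) ; 0 left.
Total = 2×3 + 11×1 + 9×3 + 18×3 + 19×1 + 23×8 + 26×14 = 665.

665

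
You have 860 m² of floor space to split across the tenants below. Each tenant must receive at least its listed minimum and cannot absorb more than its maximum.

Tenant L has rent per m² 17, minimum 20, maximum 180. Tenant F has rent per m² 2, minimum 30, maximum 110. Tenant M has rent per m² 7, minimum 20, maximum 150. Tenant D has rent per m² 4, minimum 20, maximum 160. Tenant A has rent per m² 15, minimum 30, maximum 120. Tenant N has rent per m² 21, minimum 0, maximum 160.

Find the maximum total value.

10090

Meeting every minimum uses 20+30+20+20+30+0 = 120 m², leaving 740.
Order the tenants by rent per m²: Tenant N 21 > Tenant L 17 > Tenant A 15 > Tenant M 7 > Tenant D 4 > Tenant F 2.
Tenant N takes 160 more to reach its cap of 160 → 580 left.
Give Tenant L 160 more to hit its cap of 180 → 420 left.
Tenant A: +90 to 120 (cap) → 330 left.
Give Tenant M 130 more to hit its cap of 150 → 200 left.
Give Tenant D 140 more to hit its cap of 160 → 60 left.
Tenant F has room for 80 more but only 60 remain, so it gets 90.
Total = 17×180 + 2×90 + 7×150 + 4×160 + 15×120 + 21×160 = 10090.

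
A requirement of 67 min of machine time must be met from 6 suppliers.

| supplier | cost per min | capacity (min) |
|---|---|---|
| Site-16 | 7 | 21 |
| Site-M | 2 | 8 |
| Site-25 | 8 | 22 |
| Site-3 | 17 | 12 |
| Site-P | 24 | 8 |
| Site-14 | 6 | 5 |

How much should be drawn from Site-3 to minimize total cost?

11

Fill from the cheapest supplier first.
Site-M (2): use full 8 — 59 min to go.
Site-14 (6): use full 5 — 54 min to go.
Take 21 from Site-16 at 7 — need 33 more.
Take 22 from Site-25 at 8 — need 11 more.
Site-3 (17): take the remaining 11 — done.
Site-P: unused.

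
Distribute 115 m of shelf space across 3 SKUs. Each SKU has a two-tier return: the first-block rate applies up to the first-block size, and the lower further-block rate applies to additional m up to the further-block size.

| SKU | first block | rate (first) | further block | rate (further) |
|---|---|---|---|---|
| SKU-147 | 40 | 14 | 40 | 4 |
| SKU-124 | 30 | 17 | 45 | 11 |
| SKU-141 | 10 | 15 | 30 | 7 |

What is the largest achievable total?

Rank every tier by rate: SKU-124/tier1 17 > SKU-141/tier1 15 > SKU-147/tier1 14 > SKU-124/tier2 11 > SKU-141/tier2 7 > SKU-147/tier2 4.
SKU-124/tier1 (17): +30 ; 85 left.
SKU-141 tier1 at 15: fill all 10 ; 75 left.
SKU-147/tier1 (14): +40 ; 35 left.
35 remain; put them into SKU-124 tier2 at 11.
Total = 17×30 + 15×10 + 14×40 + 11×35 = 1605.

1605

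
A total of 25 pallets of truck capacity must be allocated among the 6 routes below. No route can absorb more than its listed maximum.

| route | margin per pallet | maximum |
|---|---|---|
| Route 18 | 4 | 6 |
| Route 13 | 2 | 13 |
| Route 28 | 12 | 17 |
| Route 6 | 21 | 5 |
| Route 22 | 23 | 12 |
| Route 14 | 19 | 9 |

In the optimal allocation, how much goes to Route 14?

Rank by margin per pallet: Route 22 23 > Route 6 21 > Route 14 19 > Route 28 12 > Route 18 4 > Route 13 2.
Give Route 22 12 to hit its cap of 12 → 13 left.
Route 6: +5 to 5 (cap) → 8 left.
Only 8 left; Route 14 takes them to reach 8.

8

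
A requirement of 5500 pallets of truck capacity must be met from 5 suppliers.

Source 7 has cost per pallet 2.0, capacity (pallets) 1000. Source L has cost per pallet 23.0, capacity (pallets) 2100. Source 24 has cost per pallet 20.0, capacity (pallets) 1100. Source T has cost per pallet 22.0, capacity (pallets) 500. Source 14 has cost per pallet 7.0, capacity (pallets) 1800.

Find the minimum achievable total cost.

72900

Cheapest first:
Source 7 (2.0): use full 1000 → 4500 pallets to go.
Take 1800 from Source 14 at 7.0 → need 2700 more.
Take 1100 from Source 24 at 20.0 → need 1600 more.
Take 500 from Source T at 22.0 → need 1100 more.
Source L (23.0): take the remaining 1100 → done.
Cost = 1000×2.0 + 1800×7.0 + 1100×20.0 + 500×22.0 + 1100×23.0 = 72900.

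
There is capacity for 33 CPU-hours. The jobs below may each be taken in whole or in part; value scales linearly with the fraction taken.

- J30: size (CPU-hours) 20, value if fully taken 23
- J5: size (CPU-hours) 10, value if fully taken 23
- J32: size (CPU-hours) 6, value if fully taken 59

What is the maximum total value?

Best value per unit of size first: J32 59/6≈9.83, J5 23/10≈2.3, J30 23/20≈1.15.
Take all of J32 (6 CPU-hours, value 59) → 27 CPU-hours left.
Take all of J5 (10 CPU-hours, value 23) → 17 CPU-hours left.
17 CPU-hours left: a 17/20 share of J30 gives 23×17/20 = 19.55.
Total value = 101.55.

101.55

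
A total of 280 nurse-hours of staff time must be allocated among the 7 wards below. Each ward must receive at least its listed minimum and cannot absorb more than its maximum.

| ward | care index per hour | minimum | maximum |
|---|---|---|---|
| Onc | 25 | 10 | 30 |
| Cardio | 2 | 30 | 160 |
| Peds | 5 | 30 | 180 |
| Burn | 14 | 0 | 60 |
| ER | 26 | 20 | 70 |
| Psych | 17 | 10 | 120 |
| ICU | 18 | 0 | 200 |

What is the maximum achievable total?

4930

Meeting every minimum uses 10+30+30+0+20+10+0 = 100 nurse-hours, leaving 180.
Order the wards by care index per hour: ER 26 > Onc 25 > ICU 18 > Psych 17 > Burn 14 > Peds 5 > Cardio 2.
ER: +50 to 70 (cap) — 130 left.
Give Onc 20 more to hit its cap of 30 — 110 left.
ICU has room for 200 more but only 110 remain, so it gets 110.
Total = 25×30 + 2×30 + 5×30 + 26×70 + 17×10 + 18×110 = 4930.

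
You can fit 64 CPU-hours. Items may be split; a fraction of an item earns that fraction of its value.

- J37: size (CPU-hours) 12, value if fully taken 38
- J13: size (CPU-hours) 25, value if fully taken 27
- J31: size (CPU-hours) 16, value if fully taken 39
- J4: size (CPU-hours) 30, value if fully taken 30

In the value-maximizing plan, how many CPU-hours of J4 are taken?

11

Sort by value density: J37 38/12≈3.17, J31 39/16≈2.44, J13 27/25≈1.08, J4 30/30≈1.
J37: take in full, 12 CPU-hours for value 38 — 52 left.
J31: take in full, 16 CPU-hours for value 39 — 36 left.
All 25 CPU-hours of J13 fit (value 27) — 11 remain.
11 CPU-hours left: a 11/30 share of J4 gives 30×11/30 = 11.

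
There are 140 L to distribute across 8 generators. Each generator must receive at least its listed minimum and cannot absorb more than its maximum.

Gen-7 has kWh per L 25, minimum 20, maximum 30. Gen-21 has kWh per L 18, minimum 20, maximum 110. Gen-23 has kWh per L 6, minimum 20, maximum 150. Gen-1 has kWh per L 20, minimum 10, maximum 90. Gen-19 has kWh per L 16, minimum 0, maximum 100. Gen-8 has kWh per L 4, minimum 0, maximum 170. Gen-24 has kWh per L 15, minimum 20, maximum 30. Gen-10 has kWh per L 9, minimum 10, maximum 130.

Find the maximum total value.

Meeting every minimum uses 20+20+20+10+0+0+20+10 = 100 L, leaving 40.
Highest kWh per L first: Gen-7 25 > Gen-1 20 > Gen-21 18 > Gen-19 16 > Gen-24 15 > Gen-10 9 > Gen-23 6 > Gen-8 4.
Give Gen-7 10 more to hit its cap of 30 → 30 left.
Gen-1 has room for 80 more but only 30 remain, so it gets 40.
Total = 25×30 + 18×20 + 6×20 + 20×40 + 15×20 + 9×10 = 2420.

2420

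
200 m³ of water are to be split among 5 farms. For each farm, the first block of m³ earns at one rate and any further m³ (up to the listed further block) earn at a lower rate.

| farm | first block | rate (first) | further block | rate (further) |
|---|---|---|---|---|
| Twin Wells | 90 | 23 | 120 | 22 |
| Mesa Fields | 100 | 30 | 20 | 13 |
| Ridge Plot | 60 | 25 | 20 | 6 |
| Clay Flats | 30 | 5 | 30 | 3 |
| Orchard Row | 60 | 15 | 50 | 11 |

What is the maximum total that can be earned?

Treat each block as its own option and order by rate: Mesa Fields/first 30 > Ridge Plot/first 25 > Twin Wells/first 23 > Twin Wells/second 22 > Orchard Row/first 15 > Mesa Fields/second 13 > Orchard Row/second 11 > Ridge Plot/second 6 > Clay Flats/first 5 > Clay Flats/second 3.
Fill Mesa Fields first block (100 at 30) — 100 left.
Ridge Plot/first (25): +60 — 40 left.
Twin Wells/first: +40 of 90 at 23; pool empty.
Total = 30×100 + 25×60 + 23×40 = 5420.

5420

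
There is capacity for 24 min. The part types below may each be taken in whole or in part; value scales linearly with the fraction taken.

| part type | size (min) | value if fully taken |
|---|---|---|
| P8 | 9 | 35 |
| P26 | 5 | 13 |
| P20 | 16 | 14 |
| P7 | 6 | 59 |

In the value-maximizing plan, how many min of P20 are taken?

4

Sort by value density: P7 59/6≈9.83, P8 35/9≈3.89, P26 13/5≈2.6, P20 14/16≈0.875.
All 6 min of P7 fit (value 59) ; 18 remain.
P8: take in full, 9 min for value 35 ; 9 left.
Take all of P26 (5 min, value 13) ; 4 min left.
Fill the last 4 min with part of P20: 4/16 of it earns 3.5.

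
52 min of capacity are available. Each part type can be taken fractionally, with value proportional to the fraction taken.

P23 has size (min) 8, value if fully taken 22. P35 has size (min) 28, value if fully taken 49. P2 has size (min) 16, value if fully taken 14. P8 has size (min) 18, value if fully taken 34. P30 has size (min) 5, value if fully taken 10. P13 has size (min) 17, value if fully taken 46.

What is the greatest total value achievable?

119

Best value per unit of size first: P23 22/8≈2.75, P13 46/17≈2.71, P30 10/5≈2, P8 34/18≈1.89, P35 49/28≈1.75, P2 14/16≈0.875.
P23: take in full, 8 min for value 22 → 44 left.
All 17 min of P13 fit (value 46) → 27 remain.
P30: take in full, 5 min for value 10 → 22 left.
Take all of P8 (18 min, value 34) → 4 min left.
Only 4 min remain; take 4/28 of P35 for value 49×4/28 = 7.
Total value = 119.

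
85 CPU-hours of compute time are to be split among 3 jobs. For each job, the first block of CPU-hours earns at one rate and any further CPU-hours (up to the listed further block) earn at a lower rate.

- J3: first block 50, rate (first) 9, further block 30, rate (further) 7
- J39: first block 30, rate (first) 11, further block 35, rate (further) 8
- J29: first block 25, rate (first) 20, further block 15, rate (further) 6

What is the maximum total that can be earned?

Rank every tier by rate: J29/tier1 20 > J39/tier1 11 > J3/tier1 9 > J39/tier2 8 > J3/tier2 7 > J29/tier2 6.
J29/tier1 (20): +25 — 60 left.
J39/tier1 (11): +30 — 30 left.
30 remain; put them into J3 tier1 at 9.
Total = 20×25 + 11×30 + 9×30 = 1100.

1100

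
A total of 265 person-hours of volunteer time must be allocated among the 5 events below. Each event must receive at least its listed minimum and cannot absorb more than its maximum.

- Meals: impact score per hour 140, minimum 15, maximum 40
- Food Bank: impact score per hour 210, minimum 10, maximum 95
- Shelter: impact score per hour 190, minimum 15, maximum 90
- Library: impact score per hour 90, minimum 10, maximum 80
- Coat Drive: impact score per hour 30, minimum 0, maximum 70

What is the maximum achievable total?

Meeting every minimum uses 15+10+15+10+0 = 50 person-hours, leaving 215.
Order the events by impact score per hour: Food Bank 210 > Shelter 190 > Meals 140 > Library 90 > Coat Drive 30.
Food Bank takes 85 more to reach its cap of 95 — 130 left.
Shelter takes 75 more to reach its cap of 90 — 55 left.
Meals takes 25 more to reach its cap of 40 — 30 left.
Only 30 left; Library takes them to reach 40.
Total = 140×40 + 210×95 + 190×90 + 90×40 = 46250.

46250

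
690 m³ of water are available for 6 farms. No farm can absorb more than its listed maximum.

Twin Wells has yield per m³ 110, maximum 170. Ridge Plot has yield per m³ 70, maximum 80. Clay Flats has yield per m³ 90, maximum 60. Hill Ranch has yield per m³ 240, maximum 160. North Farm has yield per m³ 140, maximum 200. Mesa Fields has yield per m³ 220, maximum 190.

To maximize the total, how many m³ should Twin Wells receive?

Rank by yield per m³: Hill Ranch 240 > Mesa Fields 220 > North Farm 140 > Twin Wells 110 > Clay Flats 90 > Ridge Plot 70.
Hill Ranch takes 160 to reach its cap of 160 — 530 left.
Mesa Fields: +190 to 190 (cap) — 340 left.
North Farm: +200 to 200 (cap) — 140 left.
Only 140 left; Twin Wells takes them to reach 140.

140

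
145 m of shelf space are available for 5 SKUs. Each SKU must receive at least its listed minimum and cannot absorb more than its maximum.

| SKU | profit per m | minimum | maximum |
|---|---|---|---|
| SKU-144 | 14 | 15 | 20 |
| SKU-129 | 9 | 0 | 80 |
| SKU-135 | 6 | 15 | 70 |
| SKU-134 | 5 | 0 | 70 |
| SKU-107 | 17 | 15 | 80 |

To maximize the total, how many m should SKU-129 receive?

30

Meeting every minimum uses 15+0+15+0+15 = 45 m, leaving 100.
Highest profit per m first: SKU-107 17 > SKU-144 14 > SKU-129 9 > SKU-135 6 > SKU-134 5.
SKU-107: +65 to 80 (cap) — 35 left.
SKU-144 takes 5 more to reach its cap of 20 — 30 left.
Only 30 left; SKU-129 takes them to reach 30.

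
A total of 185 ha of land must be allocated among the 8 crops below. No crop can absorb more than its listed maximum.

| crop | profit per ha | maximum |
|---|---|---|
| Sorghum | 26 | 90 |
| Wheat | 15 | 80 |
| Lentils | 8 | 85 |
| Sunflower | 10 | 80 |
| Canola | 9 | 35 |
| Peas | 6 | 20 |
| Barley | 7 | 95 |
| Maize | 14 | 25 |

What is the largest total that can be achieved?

Order the crops by profit per ha: Sorghum 26 > Wheat 15 > Maize 14 > Sunflower 10 > Canola 9 > Lentils 8 > Barley 7 > Peas 6.
Give Sorghum 90 to hit its cap of 90 ; 95 left.
Wheat takes 80 to reach its cap of 80 ; 15 left.
Only 15 left; Maize takes them to reach 15.
Total = 26×90 + 15×80 + 14×15 = 3750.

3750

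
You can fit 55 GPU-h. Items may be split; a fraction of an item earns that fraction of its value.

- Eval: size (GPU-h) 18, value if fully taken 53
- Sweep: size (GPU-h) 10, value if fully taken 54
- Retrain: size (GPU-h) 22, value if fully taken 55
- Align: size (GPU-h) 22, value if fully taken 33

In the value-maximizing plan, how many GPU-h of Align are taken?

Sort by value density: Sweep 54/10≈5.4, Eval 53/18≈2.94, Retrain 55/22≈2.5, Align 33/22≈1.5.
Take all of Sweep (10 GPU-h, value 54) — 45 GPU-h left.
All 18 GPU-h of Eval fit (value 53) — 27 remain.
Retrain: take in full, 22 GPU-h for value 55 — 5 left.
Fill the last 5 GPU-h with part of Align: 5/22 of it earns 7.5.

5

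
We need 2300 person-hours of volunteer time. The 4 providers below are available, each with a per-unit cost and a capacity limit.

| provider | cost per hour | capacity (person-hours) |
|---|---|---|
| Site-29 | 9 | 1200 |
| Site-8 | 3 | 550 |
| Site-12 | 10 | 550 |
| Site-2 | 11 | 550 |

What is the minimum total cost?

17950

Fill from the cheapest provider first.
Site-8 at 3: take all 550 person-hours ; 1750 still needed.
Take 1200 from Site-29 at 9 ; need 550 more.
Site-12 (10): use full 550 ; 0 person-hours to go.
Site-2: unused.
Cost = 550×3 + 1200×9 + 550×10 = 17950.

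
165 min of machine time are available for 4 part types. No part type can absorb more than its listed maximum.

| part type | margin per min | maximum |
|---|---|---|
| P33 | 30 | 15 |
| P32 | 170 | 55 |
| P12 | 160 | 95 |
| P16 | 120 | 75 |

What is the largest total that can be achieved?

Order the part types by margin per min: P32 170 > P12 160 > P16 120 > P33 30.
P32 takes 55 to reach its cap of 55 → 110 left.
P12: +95 to 95 (cap) → 15 left.
P16 has room for 75 but only 15 remain, so it gets 15.
Total = 170×55 + 160×95 + 120×15 = 26350.

26350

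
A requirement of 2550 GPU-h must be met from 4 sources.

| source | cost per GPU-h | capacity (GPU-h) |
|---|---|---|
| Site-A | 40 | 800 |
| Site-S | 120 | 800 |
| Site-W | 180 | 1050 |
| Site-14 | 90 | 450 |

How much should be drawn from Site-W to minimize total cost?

500

Cheapest first:
Site-A (40): use full 800 ; 1750 GPU-h to go.
Site-14 at 90: take all 450 GPU-h ; 1300 still needed.
Site-S (120): use full 800 ; 500 GPU-h to go.
Site-W (180): take the remaining 500 ; done.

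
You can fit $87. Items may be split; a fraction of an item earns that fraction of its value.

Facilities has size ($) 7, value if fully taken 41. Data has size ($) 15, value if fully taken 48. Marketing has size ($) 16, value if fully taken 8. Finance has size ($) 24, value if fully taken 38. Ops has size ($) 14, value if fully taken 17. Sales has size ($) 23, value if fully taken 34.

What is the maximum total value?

180

Rank by value-to-size ratio: Facilities 41/7≈5.86, Data 48/15≈3.2, Finance 38/24≈1.58, Sales 34/23≈1.48, Ops 17/14≈1.21, Marketing 8/16≈0.5.
Take all of Facilities (7 $, value 41) ; 80 $ left.
Take all of Data (15 $, value 48) ; 65 $ left.
Take all of Finance (24 $, value 38) ; 41 $ left.
Take all of Sales (23 $, value 34) ; 18 $ left.
Take all of Ops (14 $, value 17) ; 4 $ left.
4 $ left: a 4/16 share of Marketing gives 8×4/16 = 2.
Total value = 180.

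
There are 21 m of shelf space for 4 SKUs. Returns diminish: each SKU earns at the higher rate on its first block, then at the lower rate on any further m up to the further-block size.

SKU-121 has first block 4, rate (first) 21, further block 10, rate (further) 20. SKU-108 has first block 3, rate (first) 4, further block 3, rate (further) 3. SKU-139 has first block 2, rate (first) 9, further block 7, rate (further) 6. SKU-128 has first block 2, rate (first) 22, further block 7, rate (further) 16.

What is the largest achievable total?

Rank every tier by rate: SKU-128/tier1 22 > SKU-121/tier1 21 > SKU-121/tier2 20 > SKU-128/tier2 16 > SKU-139/tier1 9 > SKU-139/tier2 6 > SKU-108/tier1 4 > SKU-108/tier2 3.
Fill SKU-128 tier1 block (2 at 22) ; 19 left.
SKU-121/tier1 (21): +4 ; 15 left.
SKU-121 tier2 at 20: fill all 10 ; 5 left.
SKU-128/tier2: +5 of 7 at 16; pool empty.
Total = 22×2 + 21×4 + 20×10 + 16×5 = 408.

408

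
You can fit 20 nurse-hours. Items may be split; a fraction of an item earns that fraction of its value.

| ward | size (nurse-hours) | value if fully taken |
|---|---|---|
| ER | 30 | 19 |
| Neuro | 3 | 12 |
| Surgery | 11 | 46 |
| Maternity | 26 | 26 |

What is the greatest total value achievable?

64

Rank by value-to-size ratio: Surgery 46/11≈4.18, Neuro 12/3≈4, Maternity 26/26≈1, ER 19/30≈0.633.
All 11 nurse-hours of Surgery fit (value 46) → 9 remain.
Neuro: take in full, 3 nurse-hours for value 12 → 6 left.
Only 6 nurse-hours remain; take 6/26 of Maternity for value 26×6/26 = 6.
Total value = 64.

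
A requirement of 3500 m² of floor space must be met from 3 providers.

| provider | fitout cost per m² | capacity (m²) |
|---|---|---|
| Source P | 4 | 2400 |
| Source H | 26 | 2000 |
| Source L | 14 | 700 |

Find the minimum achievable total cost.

Cheapest first:
Source P (4): use full 2400 → 1100 m² to go.
Source L (14): use full 700 → 400 m² to go.
Source H at 26: take 400 of its 2000 → requirement met.
Cost = 2400×4 + 700×14 + 400×26 = 29800.

29800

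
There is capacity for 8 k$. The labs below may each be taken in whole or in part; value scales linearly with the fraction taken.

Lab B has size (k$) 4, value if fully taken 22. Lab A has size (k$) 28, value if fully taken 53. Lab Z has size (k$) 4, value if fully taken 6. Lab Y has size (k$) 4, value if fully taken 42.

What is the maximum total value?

Rank by value-to-size ratio: Lab Y 42/4≈10.5, Lab B 22/4≈5.5, Lab A 53/28≈1.89, Lab Z 6/4≈1.5.
Lab Y: take in full, 4 k$ for value 42 → 4 left.
All 4 k$ of Lab B fit (value 22) → 0 remain.
Total value = 64.

64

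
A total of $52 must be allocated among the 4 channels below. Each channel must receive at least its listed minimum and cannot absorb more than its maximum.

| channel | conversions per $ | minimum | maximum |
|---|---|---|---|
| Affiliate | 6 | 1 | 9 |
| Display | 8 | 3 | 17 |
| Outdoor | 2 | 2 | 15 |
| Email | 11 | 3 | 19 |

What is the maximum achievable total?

413

Meeting every minimum uses 1+3+2+3 = 9 $, leaving 43.
Order the channels by conversions per $: Email 11 > Display 8 > Affiliate 6 > Outdoor 2.
Email: +16 to 19 (cap) → 27 left.
Display: +14 to 17 (cap) → 13 left.
Affiliate takes 8 more to reach its cap of 9 → 5 left.
Outdoor: +5 (room for 13) → 7. Pool exhausted.
Total = 6×9 + 8×17 + 2×7 + 11×19 = 413.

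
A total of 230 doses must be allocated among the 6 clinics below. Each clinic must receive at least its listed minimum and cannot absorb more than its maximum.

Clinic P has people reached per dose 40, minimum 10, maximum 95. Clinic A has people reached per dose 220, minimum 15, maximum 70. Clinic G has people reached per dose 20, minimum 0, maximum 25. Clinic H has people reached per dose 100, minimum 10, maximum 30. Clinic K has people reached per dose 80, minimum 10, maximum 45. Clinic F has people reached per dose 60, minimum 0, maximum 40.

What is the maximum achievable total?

Meeting every minimum uses 10+15+0+10+10+0 = 45 doses, leaving 185.
Order the clinics by people reached per dose: Clinic A 220 > Clinic H 100 > Clinic K 80 > Clinic F 60 > Clinic P 40 > Clinic G 20.
Give Clinic A 55 more to hit its cap of 70 → 130 left.
Give Clinic H 20 more to hit its cap of 30 → 110 left.
Clinic K: +35 to 45 (cap) → 75 left.
Clinic F: +40 to 40 (cap) → 35 left.
Only 35 left; Clinic P takes them to reach 45.
Total = 40×45 + 220×70 + 100×30 + 80×45 + 60×40 = 26200.

26200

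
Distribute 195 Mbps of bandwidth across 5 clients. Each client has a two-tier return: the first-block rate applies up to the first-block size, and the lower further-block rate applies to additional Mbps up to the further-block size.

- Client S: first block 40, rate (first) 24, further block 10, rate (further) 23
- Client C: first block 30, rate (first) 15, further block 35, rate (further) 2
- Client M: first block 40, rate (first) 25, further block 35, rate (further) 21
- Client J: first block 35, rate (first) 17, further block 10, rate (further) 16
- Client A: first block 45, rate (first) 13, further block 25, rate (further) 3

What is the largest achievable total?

Order all 10 blocks by rate: Client M/T1 25 > Client S/T1 24 > Client S/T2 23 > Client M/T2 21 > Client J/T1 17 > Client J/T2 16 > Client C/T1 15 > Client A/T1 13 > Client A/T2 3 > Client C/T2 2.
Client M/T1 (25): +40 → 155 left.
Client S/T1 (24): +40 → 115 left.
Client S T2 at 23: fill all 10 → 105 left.
Client M/T2 (21): +35 → 70 left.
Client J/T1 (17): +35 → 35 left.
Client J/T2 (16): +10 → 25 left.
Client C T1 at 15: only 25 left, fill 25.
Total = 25×40 + 24×40 + 23×10 + 21×35 + 17×35 + 16×10 + 15×25 = 4055.

4055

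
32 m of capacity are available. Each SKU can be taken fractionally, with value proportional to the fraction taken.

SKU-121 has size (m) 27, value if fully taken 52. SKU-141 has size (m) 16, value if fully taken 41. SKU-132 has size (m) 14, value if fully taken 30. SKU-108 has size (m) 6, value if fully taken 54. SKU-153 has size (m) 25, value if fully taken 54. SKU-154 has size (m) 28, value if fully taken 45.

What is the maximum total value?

116.6

Rank by value-to-size ratio: SKU-108 54/6≈9, SKU-141 41/16≈2.56, SKU-153 54/25≈2.16, SKU-132 30/14≈2.14, SKU-121 52/27≈1.93, SKU-154 45/28≈1.61.
Take all of SKU-108 (6 m, value 54) → 26 m left.
SKU-141: take in full, 16 m for value 41 → 10 left.
Fill the last 10 m with part of SKU-153: 10/25 of it earns 21.6.
Total value = 116.6.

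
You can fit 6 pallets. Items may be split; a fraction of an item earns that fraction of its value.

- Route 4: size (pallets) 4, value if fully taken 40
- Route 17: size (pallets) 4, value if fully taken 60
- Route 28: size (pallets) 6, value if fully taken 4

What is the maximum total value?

Sort by value density: Route 17 60/4≈15, Route 4 40/4≈10, Route 28 4/6≈0.667.
All 4 pallets of Route 17 fit (value 60) ; 2 remain.
Only 2 pallets remain; take 2/4 of Route 4 for value 40×2/4 = 20.
Total value = 80.

80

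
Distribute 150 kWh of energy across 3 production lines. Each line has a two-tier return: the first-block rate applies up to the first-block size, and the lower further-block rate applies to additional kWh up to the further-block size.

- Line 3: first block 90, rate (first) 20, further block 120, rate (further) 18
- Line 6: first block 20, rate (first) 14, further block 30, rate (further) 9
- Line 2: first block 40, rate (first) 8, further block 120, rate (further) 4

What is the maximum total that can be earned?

Treat each block as its own option and order by rate: Line 3/first 20 > Line 3/second 18 > Line 6/first 14 > Line 6/second 9 > Line 2/first 8 > Line 2/second 4.
Fill Line 3 first block (90 at 20) → 60 left.
60 remain; put them into Line 3 second at 18.
Total = 20×90 + 18×60 = 2880.

2880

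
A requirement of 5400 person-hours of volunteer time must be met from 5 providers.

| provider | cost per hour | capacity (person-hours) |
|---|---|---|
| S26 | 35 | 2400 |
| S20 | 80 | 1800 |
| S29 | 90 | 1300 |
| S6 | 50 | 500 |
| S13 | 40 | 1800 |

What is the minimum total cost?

Use providers in increasing cost order.
Take 2400 from S26 at 35 — need 3000 more.
Take 1800 from S13 at 40 — need 1200 more.
Take 500 from S6 at 50 — need 700 more.
Take 700 from S20 at 80 to finish.
S29: unused.
Cost = 2400×35 + 1800×40 + 500×50 + 700×80 = 237000.

237000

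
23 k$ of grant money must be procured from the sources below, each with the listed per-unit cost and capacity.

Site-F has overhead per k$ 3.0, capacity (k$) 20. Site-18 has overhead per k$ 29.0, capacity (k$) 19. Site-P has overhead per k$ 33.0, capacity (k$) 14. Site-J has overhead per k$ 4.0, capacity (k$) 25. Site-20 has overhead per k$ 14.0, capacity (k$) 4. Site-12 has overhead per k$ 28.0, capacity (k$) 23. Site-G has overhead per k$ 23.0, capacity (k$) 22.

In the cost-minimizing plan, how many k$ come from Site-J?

Use sources in increasing cost order.
Site-F at 3.0: take all 20 k$ ; 3 still needed.
Site-J (4.0): take the remaining 3 ; done.
Site-20, Site-G, Site-12, Site-18, Site-P: unused.

3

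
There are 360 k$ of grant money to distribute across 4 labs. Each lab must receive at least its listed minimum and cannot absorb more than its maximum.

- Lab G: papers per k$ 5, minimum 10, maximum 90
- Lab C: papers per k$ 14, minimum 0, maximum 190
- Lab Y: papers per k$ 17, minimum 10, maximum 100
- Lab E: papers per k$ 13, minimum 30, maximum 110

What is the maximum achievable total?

5190

Meeting every minimum uses 10+0+10+30 = 50 k$, leaving 310.
Highest papers per k$ first: Lab Y 17 > Lab C 14 > Lab E 13 > Lab G 5.
Lab Y: +90 to 100 (cap) — 220 left.
Give Lab C 190 more to hit its cap of 190 — 30 left.
Lab E: +30 (room for 80) → 60. Pool exhausted.
Total = 5×10 + 14×190 + 17×100 + 13×60 = 5190.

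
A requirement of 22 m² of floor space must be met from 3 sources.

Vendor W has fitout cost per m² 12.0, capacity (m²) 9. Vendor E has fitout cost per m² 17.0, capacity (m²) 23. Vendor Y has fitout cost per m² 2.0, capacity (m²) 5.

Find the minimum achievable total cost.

254

Cheapest first:
Take 5 from Vendor Y at 2.0 → need 17 more.
Vendor W at 12.0: take all 9 m² → 8 still needed.
Vendor E at 17.0: take 8 of its 23 → requirement met.
Cost = 5×2.0 + 9×12.0 + 8×17.0 = 254.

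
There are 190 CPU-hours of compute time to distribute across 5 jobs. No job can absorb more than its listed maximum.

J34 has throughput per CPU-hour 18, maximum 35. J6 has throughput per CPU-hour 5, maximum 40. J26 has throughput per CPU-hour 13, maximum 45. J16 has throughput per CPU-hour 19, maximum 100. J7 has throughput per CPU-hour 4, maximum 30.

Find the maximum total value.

3165

Highest throughput per CPU-hour first: J16 19 > J34 18 > J26 13 > J6 5 > J7 4.
J16 takes 100 to reach its cap of 100 ; 90 left.
Give J34 35 to hit its cap of 35 ; 55 left.
J26 takes 45 to reach its cap of 45 ; 10 left.
J6: +10 (room for 40) → 10. Pool exhausted.
Total = 18×35 + 5×10 + 13×45 + 19×100 = 3165.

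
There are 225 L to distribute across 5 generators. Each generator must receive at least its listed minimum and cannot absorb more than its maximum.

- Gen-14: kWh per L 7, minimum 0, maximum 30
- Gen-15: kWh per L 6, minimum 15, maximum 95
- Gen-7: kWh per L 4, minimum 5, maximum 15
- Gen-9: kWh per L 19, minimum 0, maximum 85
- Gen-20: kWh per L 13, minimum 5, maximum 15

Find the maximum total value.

Meeting every minimum uses 0+15+5+0+5 = 25 L, leaving 200.
Rank by kWh per L: Gen-9 19 > Gen-20 13 > Gen-14 7 > Gen-15 6 > Gen-7 4.
Give Gen-9 85 more to hit its cap of 85 → 115 left.
Gen-20: +10 to 15 (cap) → 105 left.
Gen-14 takes 30 more to reach its cap of 30 → 75 left.
Only 75 left; Gen-15 takes them to reach 90.
Total = 7×30 + 6×90 + 4×5 + 19×85 + 13×15 = 2580.

2580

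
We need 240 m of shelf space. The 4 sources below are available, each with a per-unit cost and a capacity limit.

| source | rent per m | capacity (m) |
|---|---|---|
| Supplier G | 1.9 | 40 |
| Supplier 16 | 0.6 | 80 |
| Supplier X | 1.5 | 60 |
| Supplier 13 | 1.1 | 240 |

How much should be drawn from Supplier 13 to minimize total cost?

160

Use sources in increasing cost order.
Supplier 16 (0.6): use full 80 — 160 m to go.
Supplier 13 at 1.1: take 160 of its 240 — requirement met.
Supplier X, Supplier G: unused.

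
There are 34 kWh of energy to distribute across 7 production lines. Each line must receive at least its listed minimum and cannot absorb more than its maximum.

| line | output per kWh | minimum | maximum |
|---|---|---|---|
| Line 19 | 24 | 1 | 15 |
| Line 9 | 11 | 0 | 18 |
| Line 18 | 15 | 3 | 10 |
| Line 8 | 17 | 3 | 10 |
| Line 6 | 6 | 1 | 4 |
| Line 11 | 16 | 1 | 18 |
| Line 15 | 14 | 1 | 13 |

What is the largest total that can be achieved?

Meeting every minimum uses 1+0+3+3+1+1+1 = 10 kWh, leaving 24.
Highest output per kWh first: Line 19 24 > Line 8 17 > Line 11 16 > Line 18 15 > Line 15 14 > Line 9 11 > Line 6 6.
Line 19 takes 14 more to reach its cap of 15 → 10 left.
Line 8: +7 to 10 (cap) → 3 left.
Line 11: +3 (room for 17) → 4. Pool exhausted.
Total = 24×15 + 15×3 + 17×10 + 6×1 + 16×4 + 14×1 = 659.

659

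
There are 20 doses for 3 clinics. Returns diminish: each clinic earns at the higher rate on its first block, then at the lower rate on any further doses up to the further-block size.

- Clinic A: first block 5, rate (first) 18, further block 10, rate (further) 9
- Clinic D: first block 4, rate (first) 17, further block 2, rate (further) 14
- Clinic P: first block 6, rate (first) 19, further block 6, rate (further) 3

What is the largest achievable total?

Treat each block as its own option and order by rate: Clinic P/tier1 19 > Clinic A/tier1 18 > Clinic D/tier1 17 > Clinic D/tier2 14 > Clinic A/tier2 9 > Clinic P/tier2 3.
Clinic P tier1 at 19: fill all 6 ; 14 left.
Fill Clinic A tier1 block (5 at 18) ; 9 left.
Clinic D tier1 at 17: fill all 4 ; 5 left.
Clinic D/tier2 (14): +2 ; 3 left.
Clinic A/tier2: +3 of 10 at 9; pool empty.
Total = 19×6 + 18×5 + 17×4 + 14×2 + 9×3 = 327.

327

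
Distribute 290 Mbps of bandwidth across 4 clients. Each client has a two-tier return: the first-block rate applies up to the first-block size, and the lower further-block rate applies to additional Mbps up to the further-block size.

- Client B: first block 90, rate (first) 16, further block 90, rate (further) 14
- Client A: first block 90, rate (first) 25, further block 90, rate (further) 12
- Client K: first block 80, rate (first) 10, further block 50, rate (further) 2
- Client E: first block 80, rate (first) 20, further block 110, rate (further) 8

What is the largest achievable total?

Treat each block as its own option and order by rate: Client A/first 25 > Client E/first 20 > Client B/first 16 > Client B/second 14 > Client A/second 12 > Client K/first 10 > Client E/second 8 > Client K/second 2.
Client A first at 25: fill all 90 ; 200 left.
Fill Client E first block (80 at 20) ; 120 left.
Fill Client B first block (90 at 16) ; 30 left.
Client B second at 14: only 30 left, fill 30.
Total = 25×90 + 20×80 + 16×90 + 14×30 = 5710.

5710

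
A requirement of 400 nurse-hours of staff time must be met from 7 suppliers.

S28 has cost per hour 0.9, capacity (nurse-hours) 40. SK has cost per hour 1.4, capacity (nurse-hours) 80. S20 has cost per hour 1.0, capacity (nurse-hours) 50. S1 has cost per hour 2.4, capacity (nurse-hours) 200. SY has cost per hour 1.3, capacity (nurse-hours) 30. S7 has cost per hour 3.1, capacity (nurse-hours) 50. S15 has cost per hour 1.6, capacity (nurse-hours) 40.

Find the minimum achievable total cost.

Fill from the cheapest supplier first.
S28 (0.9): use full 40 — 360 nurse-hours to go.
S20 at 1.0: take all 50 nurse-hours — 310 still needed.
SY at 1.3: take all 30 nurse-hours — 280 still needed.
SK at 1.4: take all 80 nurse-hours — 200 still needed.
S15 at 1.6: take all 40 nurse-hours — 160 still needed.
Take 160 from S1 at 2.4 to finish.
S7: unused.
Cost = 40×0.9 + 50×1.0 + 30×1.3 + 80×1.4 + 40×1.6 + 160×2.4 = 685.

685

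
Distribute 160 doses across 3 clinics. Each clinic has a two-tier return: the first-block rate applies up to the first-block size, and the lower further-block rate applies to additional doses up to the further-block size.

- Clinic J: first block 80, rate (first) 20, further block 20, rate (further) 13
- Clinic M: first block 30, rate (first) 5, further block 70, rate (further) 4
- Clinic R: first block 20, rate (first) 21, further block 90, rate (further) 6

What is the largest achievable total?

2520

Order all 6 blocks by rate: Clinic R/T1 21 > Clinic J/T1 20 > Clinic J/T2 13 > Clinic R/T2 6 > Clinic M/T1 5 > Clinic M/T2 4.
Clinic R T1 at 21: fill all 20 ; 140 left.
Clinic J/T1 (20): +80 ; 60 left.
Clinic J/T2 (13): +20 ; 40 left.
40 remain; put them into Clinic R T2 at 6.
Total = 21×20 + 20×80 + 13×20 + 6×40 = 2520.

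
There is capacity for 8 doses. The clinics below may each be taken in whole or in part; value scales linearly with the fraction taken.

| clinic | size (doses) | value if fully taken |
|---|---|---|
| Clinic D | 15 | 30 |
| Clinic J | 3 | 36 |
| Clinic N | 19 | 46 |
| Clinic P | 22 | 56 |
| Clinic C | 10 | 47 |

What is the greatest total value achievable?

59.5

Sort by value density: Clinic J 36/3≈12, Clinic C 47/10≈4.7, Clinic P 56/22≈2.55, Clinic N 46/19≈2.42, Clinic D 30/15≈2.
All 3 doses of Clinic J fit (value 36) ; 5 remain.
5 doses left: a 5/10 share of Clinic C gives 47×5/10 = 23.5.
Total value = 59.5.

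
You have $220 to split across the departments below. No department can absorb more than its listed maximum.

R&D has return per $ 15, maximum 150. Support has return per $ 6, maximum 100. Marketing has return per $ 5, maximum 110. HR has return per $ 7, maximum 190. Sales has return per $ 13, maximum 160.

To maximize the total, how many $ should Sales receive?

Rank by return per $: R&D 15 > Sales 13 > HR 7 > Support 6 > Marketing 5.
R&D takes 150 to reach its cap of 150 ; 70 left.
Only 70 left; Sales takes them to reach 70.

70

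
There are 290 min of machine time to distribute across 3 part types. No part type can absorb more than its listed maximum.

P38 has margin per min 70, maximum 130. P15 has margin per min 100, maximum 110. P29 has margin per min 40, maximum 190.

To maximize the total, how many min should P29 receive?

Order the part types by margin per min: P15 100 > P38 70 > P29 40.
Give P15 110 to hit its cap of 110 → 180 left.
Give P38 130 to hit its cap of 130 → 50 left.
P29: +50 (room for 190) → 50. Pool exhausted.

50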